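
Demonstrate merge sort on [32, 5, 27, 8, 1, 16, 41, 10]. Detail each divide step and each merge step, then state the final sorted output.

Merge sort trace:

Split: [32, 5, 27, 8, 1, 16, 41, 10] -> [32, 5, 27, 8] and [1, 16, 41, 10]
  Split: [32, 5, 27, 8] -> [32, 5] and [27, 8]
    Split: [32, 5] -> [32] and [5]
    Merge: [32] + [5] -> [5, 32]
    Split: [27, 8] -> [27] and [8]
    Merge: [27] + [8] -> [8, 27]
  Merge: [5, 32] + [8, 27] -> [5, 8, 27, 32]
  Split: [1, 16, 41, 10] -> [1, 16] and [41, 10]
    Split: [1, 16] -> [1] and [16]
    Merge: [1] + [16] -> [1, 16]
    Split: [41, 10] -> [41] and [10]
    Merge: [41] + [10] -> [10, 41]
  Merge: [1, 16] + [10, 41] -> [1, 10, 16, 41]
Merge: [5, 8, 27, 32] + [1, 10, 16, 41] -> [1, 5, 8, 10, 16, 27, 32, 41]

Final sorted array: [1, 5, 8, 10, 16, 27, 32, 41]

The merge sort proceeds by recursively splitting the array and merging sorted halves.
After all merges, the sorted array is [1, 5, 8, 10, 16, 27, 32, 41].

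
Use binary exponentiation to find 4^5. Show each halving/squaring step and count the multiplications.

Computing 4^5 by squaring (build up from 4^1; each line after the first costs one multiplication):

4^1 = 4
4^2 = (4^1)^2 = 4^2 = 16
4^4 = (4^2)^2 = 16^2 = 256
4^5 = 4 * 4^4 = 4 * 256 = 1024

Result: 1024
Multiplications needed: 3 (3 lines after 4^1)

4^5 = 1024. Using exponentiation by squaring, this requires 3 multiplications. The key idea: if the exponent is even, square the half-power; if odd, multiply by the base once.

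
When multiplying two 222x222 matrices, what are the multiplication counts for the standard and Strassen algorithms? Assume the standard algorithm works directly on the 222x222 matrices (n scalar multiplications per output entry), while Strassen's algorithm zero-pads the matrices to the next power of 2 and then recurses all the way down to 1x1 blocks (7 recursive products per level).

Matrix multiplication for 222x222 matrices:

Strassen's algorithm requires power-of-2 dimensions. Pad 222x222 to 256x256 (next power of 2).

Standard algorithm: 222^3 = 10941048 multiplications
Strassen's algorithm: 7^(log2(256)) = 7^8 = 5764801 multiplications
Savings: 10941048 - 5764801 = 5176247 multiplications

Standard: 10941048 multiplications (222^3). Strassen: 5764801 multiplications (7^8, after padding to 256x256). Strassen reduces 8 recursive multiplications to 7 at each level.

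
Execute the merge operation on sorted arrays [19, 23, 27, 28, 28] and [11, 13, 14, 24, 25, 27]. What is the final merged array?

Merging process:

Compare 19 vs 11: take 11 from right. Merged: [11]
Compare 19 vs 13: take 13 from right. Merged: [11, 13]
Compare 19 vs 14: take 14 from right. Merged: [11, 13, 14]
Compare 19 vs 24: take 19 from left. Merged: [11, 13, 14, 19]
Compare 23 vs 24: take 23 from left. Merged: [11, 13, 14, 19, 23]
Compare 27 vs 24: take 24 from right. Merged: [11, 13, 14, 19, 23, 24]
Compare 27 vs 25: take 25 from right. Merged: [11, 13, 14, 19, 23, 24, 25]
Compare 27 vs 27: take 27 from left. Merged: [11, 13, 14, 19, 23, 24, 25, 27]
Compare 28 vs 27: take 27 from right. Merged: [11, 13, 14, 19, 23, 24, 25, 27, 27]
Append remaining from left: [28, 28]. Merged: [11, 13, 14, 19, 23, 24, 25, 27, 27, 28, 28]

Final merged array: [11, 13, 14, 19, 23, 24, 25, 27, 27, 28, 28]
Total comparisons: 9

The merged array is [11, 13, 14, 19, 23, 24, 25, 27, 27, 28, 28], requiring 9 comparisons. The merge step runs in O(n) time where n is the total number of elements.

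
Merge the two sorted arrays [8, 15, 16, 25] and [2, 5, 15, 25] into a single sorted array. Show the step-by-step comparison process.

Merging process:

Compare 8 vs 2: take 2 from right. Merged: [2]
Compare 8 vs 5: take 5 from right. Merged: [2, 5]
Compare 8 vs 15: take 8 from left. Merged: [2, 5, 8]
Compare 15 vs 15: take 15 from left. Merged: [2, 5, 8, 15]
Compare 16 vs 15: take 15 from right. Merged: [2, 5, 8, 15, 15]
Compare 16 vs 25: take 16 from left. Merged: [2, 5, 8, 15, 15, 16]
Compare 25 vs 25: take 25 from left. Merged: [2, 5, 8, 15, 15, 16, 25]
Append remaining from right: [25]. Merged: [2, 5, 8, 15, 15, 16, 25, 25]

Final merged array: [2, 5, 8, 15, 15, 16, 25, 25]
Total comparisons: 7

The merged array is [2, 5, 8, 15, 15, 16, 25, 25], requiring 7 comparisons. The merge step runs in O(n) time where n is the total number of elements.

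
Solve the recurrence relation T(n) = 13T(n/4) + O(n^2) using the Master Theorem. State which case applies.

Master Theorem for T(n) = 13T(n/4) + O(n^2):

a = 13, b = 4, c = 2
log_b(a) = log_4(13) = 1.8502

Case 3: c = 2 > log_4(13) = 1.8502
T(n) = O(n^2) = O(n^2)

For T(n) = 13T(n/4) + O(n^2): log_4(13) = 1.8502. This is Case 3 of the Master Theorem (c > log_b(a), work dominated by root), giving O(n^2).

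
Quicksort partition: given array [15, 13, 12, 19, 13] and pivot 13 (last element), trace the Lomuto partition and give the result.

Lomuto partition with pivot = 13:

Initial array: [15, 13, 12, 19, 13]

arr[0]=15 > 13: no swap
arr[1]=13 <= 13: swap with position 0, array becomes [13, 15, 12, 19, 13]
arr[2]=12 <= 13: swap with position 1, array becomes [13, 12, 15, 19, 13]
arr[3]=19 > 13: no swap

Place pivot at position 2: [13, 12, 13, 19, 15]
Pivot position: 2

After partitioning with pivot 13, the array becomes [13, 12, 13, 19, 15]. The pivot is placed at index 2. All elements to the left of the pivot are <= 13, and all elements to the right are > 13.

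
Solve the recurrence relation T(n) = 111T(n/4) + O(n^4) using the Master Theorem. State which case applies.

Master Theorem for T(n) = 111T(n/4) + O(n^4):

a = 111, b = 4, c = 4
log_b(a) = log_4(111) = 3.3972

Case 3: c = 4 > log_4(111) = 3.3972
T(n) = O(n^4) = O(n^4)

For T(n) = 111T(n/4) + O(n^4): log_4(111) = 3.3972. This is Case 3 of the Master Theorem (c > log_b(a), work dominated by root), giving O(n^4).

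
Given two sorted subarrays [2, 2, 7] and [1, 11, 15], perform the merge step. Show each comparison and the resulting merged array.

Merging process:

Compare 2 vs 1: take 1 from right. Merged: [1]
Compare 2 vs 11: take 2 from left. Merged: [1, 2]
Compare 2 vs 11: take 2 from left. Merged: [1, 2, 2]
Compare 7 vs 11: take 7 from left. Merged: [1, 2, 2, 7]
Append remaining from right: [11, 15]. Merged: [1, 2, 2, 7, 11, 15]

Final merged array: [1, 2, 2, 7, 11, 15]
Total comparisons: 4

The merged array is [1, 2, 2, 7, 11, 15], requiring 4 comparisons. The merge step runs in O(n) time where n is the total number of elements.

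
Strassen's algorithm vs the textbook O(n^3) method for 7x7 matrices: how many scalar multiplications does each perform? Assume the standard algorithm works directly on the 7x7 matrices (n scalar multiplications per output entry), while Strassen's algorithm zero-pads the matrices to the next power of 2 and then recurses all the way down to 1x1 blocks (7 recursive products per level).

Matrix multiplication for 7x7 matrices:

Strassen's algorithm requires power-of-2 dimensions. Pad 7x7 to 8x8 (next power of 2).

Standard algorithm: 7^3 = 343 multiplications
Strassen's algorithm: 7^(log2(8)) = 7^3 = 343 multiplications
Savings: 343 - 343 = 0 multiplications

Standard: 343 multiplications (7^3). Strassen: 343 multiplications (7^3, after padding to 8x8). Strassen reduces 8 recursive multiplications to 7 at each level.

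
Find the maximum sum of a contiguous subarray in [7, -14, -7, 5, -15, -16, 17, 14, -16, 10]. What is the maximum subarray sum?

Using Kadane's algorithm on [7, -14, -7, 5, -15, -16, 17, 14, -16, 10]:

Scanning through the array:
Position 1 (value -14): max_ending_here = -7, max_so_far = 7
Position 2 (value -7): max_ending_here = -7, max_so_far = 7
Position 3 (value 5): max_ending_here = 5, max_so_far = 7
Position 4 (value -15): max_ending_here = -10, max_so_far = 7
Position 5 (value -16): max_ending_here = -16, max_so_far = 7
Position 6 (value 17): max_ending_here = 17, max_so_far = 17
Position 7 (value 14): max_ending_here = 31, max_so_far = 31
Position 8 (value -16): max_ending_here = 15, max_so_far = 31
Position 9 (value 10): max_ending_here = 25, max_so_far = 31

Maximum subarray: [17, 14]
Maximum sum: 31

The maximum subarray is [17, 14] with sum 31. This subarray runs from index 6 to index 7.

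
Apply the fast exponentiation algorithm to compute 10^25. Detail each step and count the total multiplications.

Computing 10^25 by squaring (build up from 10^1; each line after the first costs one multiplication):

10^1 = 10
10^2 = (10^1)^2 = 10^2 = 100
10^3 = 10 * 10^2 = 10 * 100 = 1000
10^6 = (10^3)^2 = 1000^2 = 1000000
10^12 = (10^6)^2 = 1000000^2 = 1000000000000
10^24 = (10^12)^2 = 1000000000000^2 = 1000000000000000000000000
10^25 = 10 * 10^24 = 10 * 1000000000000000000000000 = 10000000000000000000000000

Result: 10000000000000000000000000
Multiplications needed: 6 (6 lines after 10^1)

10^25 = 10000000000000000000000000. Using exponentiation by squaring, this requires 6 multiplications. The key idea: if the exponent is even, square the half-power; if odd, multiply by the base once.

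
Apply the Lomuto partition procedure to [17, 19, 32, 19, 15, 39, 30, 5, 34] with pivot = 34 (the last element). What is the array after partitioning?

Lomuto partition with pivot = 34:

Initial array: [17, 19, 32, 19, 15, 39, 30, 5, 34]

arr[0]=17 <= 34: swap with position 0, array becomes [17, 19, 32, 19, 15, 39, 30, 5, 34]
arr[1]=19 <= 34: swap with position 1, array becomes [17, 19, 32, 19, 15, 39, 30, 5, 34]
arr[2]=32 <= 34: swap with position 2, array becomes [17, 19, 32, 19, 15, 39, 30, 5, 34]
arr[3]=19 <= 34: swap with position 3, array becomes [17, 19, 32, 19, 15, 39, 30, 5, 34]
arr[4]=15 <= 34: swap with position 4, array becomes [17, 19, 32, 19, 15, 39, 30, 5, 34]
arr[5]=39 > 34: no swap
arr[6]=30 <= 34: swap with position 5, array becomes [17, 19, 32, 19, 15, 30, 39, 5, 34]
arr[7]=5 <= 34: swap with position 6, array becomes [17, 19, 32, 19, 15, 30, 5, 39, 34]

Place pivot at position 7: [17, 19, 32, 19, 15, 30, 5, 34, 39]
Pivot position: 7

After partitioning with pivot 34, the array becomes [17, 19, 32, 19, 15, 30, 5, 34, 39]. The pivot is placed at index 7. All elements to the left of the pivot are <= 34, and all elements to the right are > 34.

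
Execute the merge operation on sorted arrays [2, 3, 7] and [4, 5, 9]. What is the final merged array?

Merging process:

Compare 2 vs 4: take 2 from left. Merged: [2]
Compare 3 vs 4: take 3 from left. Merged: [2, 3]
Compare 7 vs 4: take 4 from right. Merged: [2, 3, 4]
Compare 7 vs 5: take 5 from right. Merged: [2, 3, 4, 5]
Compare 7 vs 9: take 7 from left. Merged: [2, 3, 4, 5, 7]
Append remaining from right: [9]. Merged: [2, 3, 4, 5, 7, 9]

Final merged array: [2, 3, 4, 5, 7, 9]
Total comparisons: 5

The merged array is [2, 3, 4, 5, 7, 9], requiring 5 comparisons. The merge step runs in O(n) time where n is the total number of elements.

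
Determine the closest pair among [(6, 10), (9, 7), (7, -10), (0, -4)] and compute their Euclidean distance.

Computing all pairwise distances among 4 points:

d((6, 10), (9, 7)) = 4.2426 <-- minimum
d((6, 10), (7, -10)) = 20.025
d((6, 10), (0, -4)) = 15.2315
d((9, 7), (7, -10)) = 17.1172
d((9, 7), (0, -4)) = 14.2127
d((7, -10), (0, -4)) = 9.2195

Closest pair: (6, 10) and (9, 7) with distance 4.2426

The closest pair is (6, 10) and (9, 7) with Euclidean distance 4.2426. For 4 points, brute-force pairwise comparison is shown above. For large n, the divide-and-conquer algorithm (sort by x, recurse on halves, check the dividing strip) achieves O(n log n).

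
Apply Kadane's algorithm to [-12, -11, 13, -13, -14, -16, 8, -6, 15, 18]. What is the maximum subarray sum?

Using Kadane's algorithm on [-12, -11, 13, -13, -14, -16, 8, -6, 15, 18]:

Scanning through the array:
Position 1 (value -11): max_ending_here = -11, max_so_far = -11
Position 2 (value 13): max_ending_here = 13, max_so_far = 13
Position 3 (value -13): max_ending_here = 0, max_so_far = 13
Position 4 (value -14): max_ending_here = -14, max_so_far = 13
Position 5 (value -16): max_ending_here = -16, max_so_far = 13
Position 6 (value 8): max_ending_here = 8, max_so_far = 13
Position 7 (value -6): max_ending_here = 2, max_so_far = 13
Position 8 (value 15): max_ending_here = 17, max_so_far = 17
Position 9 (value 18): max_ending_here = 35, max_so_far = 35

Maximum subarray: [8, -6, 15, 18]
Maximum sum: 35

The maximum subarray is [8, -6, 15, 18] with sum 35. This subarray runs from index 6 to index 9.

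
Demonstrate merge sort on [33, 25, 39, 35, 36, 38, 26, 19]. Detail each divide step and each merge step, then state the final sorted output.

Merge sort trace:

Split: [33, 25, 39, 35, 36, 38, 26, 19] -> [33, 25, 39, 35] and [36, 38, 26, 19]
  Split: [33, 25, 39, 35] -> [33, 25] and [39, 35]
    Split: [33, 25] -> [33] and [25]
    Merge: [33] + [25] -> [25, 33]
    Split: [39, 35] -> [39] and [35]
    Merge: [39] + [35] -> [35, 39]
  Merge: [25, 33] + [35, 39] -> [25, 33, 35, 39]
  Split: [36, 38, 26, 19] -> [36, 38] and [26, 19]
    Split: [36, 38] -> [36] and [38]
    Merge: [36] + [38] -> [36, 38]
    Split: [26, 19] -> [26] and [19]
    Merge: [26] + [19] -> [19, 26]
  Merge: [36, 38] + [19, 26] -> [19, 26, 36, 38]
Merge: [25, 33, 35, 39] + [19, 26, 36, 38] -> [19, 25, 26, 33, 35, 36, 38, 39]

Final sorted array: [19, 25, 26, 33, 35, 36, 38, 39]

The merge sort proceeds by recursively splitting the array and merging sorted halves.
After all merges, the sorted array is [19, 25, 26, 33, 35, 36, 38, 39].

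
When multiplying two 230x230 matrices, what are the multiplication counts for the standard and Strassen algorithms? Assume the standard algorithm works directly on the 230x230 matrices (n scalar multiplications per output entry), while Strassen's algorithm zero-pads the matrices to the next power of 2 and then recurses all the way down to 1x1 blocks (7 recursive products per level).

Matrix multiplication for 230x230 matrices:

Strassen's algorithm requires power-of-2 dimensions. Pad 230x230 to 256x256 (next power of 2).

Standard algorithm: 230^3 = 12167000 multiplications
Strassen's algorithm: 7^(log2(256)) = 7^8 = 5764801 multiplications
Savings: 12167000 - 5764801 = 6402199 multiplications

Standard: 12167000 multiplications (230^3). Strassen: 5764801 multiplications (7^8, after padding to 256x256). Strassen reduces 8 recursive multiplications to 7 at each level.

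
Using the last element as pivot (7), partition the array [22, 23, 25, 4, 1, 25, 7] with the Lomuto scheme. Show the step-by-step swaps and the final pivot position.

Lomuto partition with pivot = 7:

Initial array: [22, 23, 25, 4, 1, 25, 7]

arr[0]=22 > 7: no swap
arr[1]=23 > 7: no swap
arr[2]=25 > 7: no swap
arr[3]=4 <= 7: swap with position 0, array becomes [4, 23, 25, 22, 1, 25, 7]
arr[4]=1 <= 7: swap with position 1, array becomes [4, 1, 25, 22, 23, 25, 7]
arr[5]=25 > 7: no swap

Place pivot at position 2: [4, 1, 7, 22, 23, 25, 25]
Pivot position: 2

After partitioning with pivot 7, the array becomes [4, 1, 7, 22, 23, 25, 25]. The pivot is placed at index 2. All elements to the left of the pivot are <= 7, and all elements to the right are > 7.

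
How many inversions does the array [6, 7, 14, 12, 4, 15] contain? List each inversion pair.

Finding inversions in [6, 7, 14, 12, 4, 15]:

(0, 4): arr[0]=6 > arr[4]=4
(1, 4): arr[1]=7 > arr[4]=4
(2, 3): arr[2]=14 > arr[3]=12
(2, 4): arr[2]=14 > arr[4]=4
(3, 4): arr[3]=12 > arr[4]=4

Total inversions: 5

The array has 5 inversion(s): (0,4), (1,4), (2,3), (2,4), (3,4). Each pair (i,j) satisfies i < j and arr[i] > arr[j].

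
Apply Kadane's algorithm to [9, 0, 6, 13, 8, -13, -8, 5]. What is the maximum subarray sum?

Using Kadane's algorithm on [9, 0, 6, 13, 8, -13, -8, 5]:

Scanning through the array:
Position 1 (value 0): max_ending_here = 9, max_so_far = 9
Position 2 (value 6): max_ending_here = 15, max_so_far = 15
Position 3 (value 13): max_ending_here = 28, max_so_far = 28
Position 4 (value 8): max_ending_here = 36, max_so_far = 36
Position 5 (value -13): max_ending_here = 23, max_so_far = 36
Position 6 (value -8): max_ending_here = 15, max_so_far = 36
Position 7 (value 5): max_ending_here = 20, max_so_far = 36

Maximum subarray: [9, 0, 6, 13, 8]
Maximum sum: 36

The maximum subarray is [9, 0, 6, 13, 8] with sum 36. This subarray runs from index 0 to index 4.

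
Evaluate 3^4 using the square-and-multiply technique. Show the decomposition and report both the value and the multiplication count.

Computing 3^4 by squaring (build up from 3^1; each line after the first costs one multiplication):

3^1 = 3
3^2 = (3^1)^2 = 3^2 = 9
3^4 = (3^2)^2 = 9^2 = 81

Result: 81
Multiplications needed: 2 (2 lines after 3^1)

3^4 = 81. Using exponentiation by squaring, this requires 2 multiplications. The key idea: if the exponent is even, square the half-power; if odd, multiply by the base once.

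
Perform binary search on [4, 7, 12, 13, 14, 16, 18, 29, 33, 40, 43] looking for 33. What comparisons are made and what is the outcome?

Binary search for 33 in [4, 7, 12, 13, 14, 16, 18, 29, 33, 40, 43]:

lo=0, hi=10, mid=5, arr[mid]=16 -> 16 < 33, search right half
lo=6, hi=10, mid=8, arr[mid]=33 -> Found target at index 8!

Binary search finds 33 at index 8 after 2 comparisons. The search repeatedly halves the search space by comparing with the middle element.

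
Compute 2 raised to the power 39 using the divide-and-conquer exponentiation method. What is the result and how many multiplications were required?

Computing 2^39 by squaring (build up from 2^1; each line after the first costs one multiplication):

2^1 = 2
2^2 = (2^1)^2 = 2^2 = 4
2^4 = (2^2)^2 = 4^2 = 16
2^8 = (2^4)^2 = 16^2 = 256
2^9 = 2 * 2^8 = 2 * 256 = 512
2^18 = (2^9)^2 = 512^2 = 262144
2^19 = 2 * 2^18 = 2 * 262144 = 524288
2^38 = (2^19)^2 = 524288^2 = 274877906944
2^39 = 2 * 2^38 = 2 * 274877906944 = 549755813888

Result: 549755813888
Multiplications needed: 8 (8 lines after 2^1)

2^39 = 549755813888. Using exponentiation by squaring, this requires 8 multiplications. The key idea: if the exponent is even, square the half-power; if odd, multiply by the base once.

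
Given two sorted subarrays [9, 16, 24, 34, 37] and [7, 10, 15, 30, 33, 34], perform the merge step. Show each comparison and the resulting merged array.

Merging process:

Compare 9 vs 7: take 7 from right. Merged: [7]
Compare 9 vs 10: take 9 from left. Merged: [7, 9]
Compare 16 vs 10: take 10 from right. Merged: [7, 9, 10]
Compare 16 vs 15: take 15 from right. Merged: [7, 9, 10, 15]
Compare 16 vs 30: take 16 from left. Merged: [7, 9, 10, 15, 16]
Compare 24 vs 30: take 24 from left. Merged: [7, 9, 10, 15, 16, 24]
Compare 34 vs 30: take 30 from right. Merged: [7, 9, 10, 15, 16, 24, 30]
Compare 34 vs 33: take 33 from right. Merged: [7, 9, 10, 15, 16, 24, 30, 33]
Compare 34 vs 34: take 34 from left. Merged: [7, 9, 10, 15, 16, 24, 30, 33, 34]
Compare 37 vs 34: take 34 from right. Merged: [7, 9, 10, 15, 16, 24, 30, 33, 34, 34]
Append remaining from left: [37]. Merged: [7, 9, 10, 15, 16, 24, 30, 33, 34, 34, 37]

Final merged array: [7, 9, 10, 15, 16, 24, 30, 33, 34, 34, 37]
Total comparisons: 10

The merged array is [7, 9, 10, 15, 16, 24, 30, 33, 34, 34, 37], requiring 10 comparisons. The merge step runs in O(n) time where n is the total number of elements.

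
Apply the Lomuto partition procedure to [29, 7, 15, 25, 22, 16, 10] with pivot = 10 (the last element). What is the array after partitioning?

Lomuto partition with pivot = 10:

Initial array: [29, 7, 15, 25, 22, 16, 10]

arr[0]=29 > 10: no swap
arr[1]=7 <= 10: swap with position 0, array becomes [7, 29, 15, 25, 22, 16, 10]
arr[2]=15 > 10: no swap
arr[3]=25 > 10: no swap
arr[4]=22 > 10: no swap
arr[5]=16 > 10: no swap

Place pivot at position 1: [7, 10, 15, 25, 22, 16, 29]
Pivot position: 1

After partitioning with pivot 10, the array becomes [7, 10, 15, 25, 22, 16, 29]. The pivot is placed at index 1. All elements to the left of the pivot are <= 10, and all elements to the right are > 10.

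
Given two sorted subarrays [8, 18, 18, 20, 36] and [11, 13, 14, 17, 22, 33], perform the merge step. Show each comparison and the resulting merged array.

Merging process:

Compare 8 vs 11: take 8 from left. Merged: [8]
Compare 18 vs 11: take 11 from right. Merged: [8, 11]
Compare 18 vs 13: take 13 from right. Merged: [8, 11, 13]
Compare 18 vs 14: take 14 from right. Merged: [8, 11, 13, 14]
Compare 18 vs 17: take 17 from right. Merged: [8, 11, 13, 14, 17]
Compare 18 vs 22: take 18 from left. Merged: [8, 11, 13, 14, 17, 18]
Compare 18 vs 22: take 18 from left. Merged: [8, 11, 13, 14, 17, 18, 18]
Compare 20 vs 22: take 20 from left. Merged: [8, 11, 13, 14, 17, 18, 18, 20]
Compare 36 vs 22: take 22 from right. Merged: [8, 11, 13, 14, 17, 18, 18, 20, 22]
Compare 36 vs 33: take 33 from right. Merged: [8, 11, 13, 14, 17, 18, 18, 20, 22, 33]
Append remaining from left: [36]. Merged: [8, 11, 13, 14, 17, 18, 18, 20, 22, 33, 36]

Final merged array: [8, 11, 13, 14, 17, 18, 18, 20, 22, 33, 36]
Total comparisons: 10

The merged array is [8, 11, 13, 14, 17, 18, 18, 20, 22, 33, 36], requiring 10 comparisons. The merge step runs in O(n) time where n is the total number of elements.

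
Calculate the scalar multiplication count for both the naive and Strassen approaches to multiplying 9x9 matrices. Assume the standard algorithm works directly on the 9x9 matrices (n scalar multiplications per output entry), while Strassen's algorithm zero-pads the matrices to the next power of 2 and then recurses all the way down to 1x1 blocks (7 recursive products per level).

Matrix multiplication for 9x9 matrices:

Strassen's algorithm requires power-of-2 dimensions. Pad 9x9 to 16x16 (next power of 2).

Standard algorithm: 9^3 = 729 multiplications
Strassen's algorithm: 7^(log2(16)) = 7^4 = 2401 multiplications
Difference: 729 - 2401 = -1672 (Strassen uses MORE here due to padding overhead — for small or just-over-power-of-2 n, padding can outweigh the per-level savings)

Standard: 729 multiplications (9^3). Strassen: 2401 multiplications (7^4, after padding to 16x16). Strassen reduces 8 recursive multiplications to 7 at each level.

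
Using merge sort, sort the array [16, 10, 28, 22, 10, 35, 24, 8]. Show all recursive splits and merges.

Merge sort trace:

Split: [16, 10, 28, 22, 10, 35, 24, 8] -> [16, 10, 28, 22] and [10, 35, 24, 8]
  Split: [16, 10, 28, 22] -> [16, 10] and [28, 22]
    Split: [16, 10] -> [16] and [10]
    Merge: [16] + [10] -> [10, 16]
    Split: [28, 22] -> [28] and [22]
    Merge: [28] + [22] -> [22, 28]
  Merge: [10, 16] + [22, 28] -> [10, 16, 22, 28]
  Split: [10, 35, 24, 8] -> [10, 35] and [24, 8]
    Split: [10, 35] -> [10] and [35]
    Merge: [10] + [35] -> [10, 35]
    Split: [24, 8] -> [24] and [8]
    Merge: [24] + [8] -> [8, 24]
  Merge: [10, 35] + [8, 24] -> [8, 10, 24, 35]
Merge: [10, 16, 22, 28] + [8, 10, 24, 35] -> [8, 10, 10, 16, 22, 24, 28, 35]

Final sorted array: [8, 10, 10, 16, 22, 24, 28, 35]

The merge sort proceeds by recursively splitting the array and merging sorted halves.
After all merges, the sorted array is [8, 10, 10, 16, 22, 24, 28, 35].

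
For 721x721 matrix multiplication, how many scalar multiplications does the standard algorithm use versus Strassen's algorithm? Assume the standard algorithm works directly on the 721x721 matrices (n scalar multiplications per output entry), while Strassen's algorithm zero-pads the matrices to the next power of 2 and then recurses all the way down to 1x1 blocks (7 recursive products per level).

Matrix multiplication for 721x721 matrices:

Strassen's algorithm requires power-of-2 dimensions. Pad 721x721 to 1024x1024 (next power of 2).

Standard algorithm: 721^3 = 374805361 multiplications
Strassen's algorithm: 7^(log2(1024)) = 7^10 = 282475249 multiplications
Savings: 374805361 - 282475249 = 92330112 multiplications

Standard: 374805361 multiplications (721^3). Strassen: 282475249 multiplications (7^10, after padding to 1024x1024). Strassen reduces 8 recursive multiplications to 7 at each level.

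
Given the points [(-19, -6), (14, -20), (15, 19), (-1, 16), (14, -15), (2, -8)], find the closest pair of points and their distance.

Computing all pairwise distances among 6 points:

d((-19, -6), (14, -20)) = 35.8469
d((-19, -6), (15, 19)) = 42.2019
d((-19, -6), (-1, 16)) = 28.4253
d((-19, -6), (14, -15)) = 34.2053
d((-19, -6), (2, -8)) = 21.095
d((14, -20), (15, 19)) = 39.0128
d((14, -20), (-1, 16)) = 39.0
d((14, -20), (14, -15)) = 5.0 <-- minimum
d((14, -20), (2, -8)) = 16.9706
d((15, 19), (-1, 16)) = 16.2788
d((15, 19), (14, -15)) = 34.0147
d((15, 19), (2, -8)) = 29.9666
d((-1, 16), (14, -15)) = 34.4384
d((-1, 16), (2, -8)) = 24.1868
d((14, -15), (2, -8)) = 13.8924

Closest pair: (14, -20) and (14, -15) with distance 5.0

The closest pair is (14, -20) and (14, -15) with Euclidean distance 5.0. For 6 points, brute-force pairwise comparison is shown above. For large n, the divide-and-conquer algorithm (sort by x, recurse on halves, check the dividing strip) achieves O(n log n).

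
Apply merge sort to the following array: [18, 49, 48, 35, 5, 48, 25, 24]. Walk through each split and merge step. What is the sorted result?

Merge sort trace:

Split: [18, 49, 48, 35, 5, 48, 25, 24] -> [18, 49, 48, 35] and [5, 48, 25, 24]
  Split: [18, 49, 48, 35] -> [18, 49] and [48, 35]
    Split: [18, 49] -> [18] and [49]
    Merge: [18] + [49] -> [18, 49]
    Split: [48, 35] -> [48] and [35]
    Merge: [48] + [35] -> [35, 48]
  Merge: [18, 49] + [35, 48] -> [18, 35, 48, 49]
  Split: [5, 48, 25, 24] -> [5, 48] and [25, 24]
    Split: [5, 48] -> [5] and [48]
    Merge: [5] + [48] -> [5, 48]
    Split: [25, 24] -> [25] and [24]
    Merge: [25] + [24] -> [24, 25]
  Merge: [5, 48] + [24, 25] -> [5, 24, 25, 48]
Merge: [18, 35, 48, 49] + [5, 24, 25, 48] -> [5, 18, 24, 25, 35, 48, 48, 49]

Final sorted array: [5, 18, 24, 25, 35, 48, 48, 49]

The merge sort proceeds by recursively splitting the array and merging sorted halves.
After all merges, the sorted array is [5, 18, 24, 25, 35, 48, 48, 49].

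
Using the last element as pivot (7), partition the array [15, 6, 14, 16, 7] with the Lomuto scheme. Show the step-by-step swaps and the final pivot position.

Lomuto partition with pivot = 7:

Initial array: [15, 6, 14, 16, 7]

arr[0]=15 > 7: no swap
arr[1]=6 <= 7: swap with position 0, array becomes [6, 15, 14, 16, 7]
arr[2]=14 > 7: no swap
arr[3]=16 > 7: no swap

Place pivot at position 1: [6, 7, 14, 16, 15]
Pivot position: 1

After partitioning with pivot 7, the array becomes [6, 7, 14, 16, 15]. The pivot is placed at index 1. All elements to the left of the pivot are <= 7, and all elements to the right are > 7.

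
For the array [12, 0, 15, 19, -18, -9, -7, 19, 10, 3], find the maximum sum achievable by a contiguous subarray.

Using Kadane's algorithm on [12, 0, 15, 19, -18, -9, -7, 19, 10, 3]:

Scanning through the array:
Position 1 (value 0): max_ending_here = 12, max_so_far = 12
Position 2 (value 15): max_ending_here = 27, max_so_far = 27
Position 3 (value 19): max_ending_here = 46, max_so_far = 46
Position 4 (value -18): max_ending_here = 28, max_so_far = 46
Position 5 (value -9): max_ending_here = 19, max_so_far = 46
Position 6 (value -7): max_ending_here = 12, max_so_far = 46
Position 7 (value 19): max_ending_here = 31, max_so_far = 46
Position 8 (value 10): max_ending_here = 41, max_so_far = 46
Position 9 (value 3): max_ending_here = 44, max_so_far = 46

Maximum subarray: [12, 0, 15, 19]
Maximum sum: 46

The maximum subarray is [12, 0, 15, 19] with sum 46. This subarray runs from index 0 to index 3.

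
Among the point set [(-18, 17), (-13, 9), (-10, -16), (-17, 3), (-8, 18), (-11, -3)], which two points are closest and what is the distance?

Computing all pairwise distances among 6 points:

d((-18, 17), (-13, 9)) = 9.434
d((-18, 17), (-10, -16)) = 33.9559
d((-18, 17), (-17, 3)) = 14.0357
d((-18, 17), (-8, 18)) = 10.0499
d((-18, 17), (-11, -3)) = 21.1896
d((-13, 9), (-10, -16)) = 25.1794
d((-13, 9), (-17, 3)) = 7.2111 <-- minimum
d((-13, 9), (-8, 18)) = 10.2956
d((-13, 9), (-11, -3)) = 12.1655
d((-10, -16), (-17, 3)) = 20.2485
d((-10, -16), (-8, 18)) = 34.0588
d((-10, -16), (-11, -3)) = 13.0384
d((-17, 3), (-8, 18)) = 17.4929
d((-17, 3), (-11, -3)) = 8.4853
d((-8, 18), (-11, -3)) = 21.2132

Closest pair: (-13, 9) and (-17, 3) with distance 7.2111

The closest pair is (-13, 9) and (-17, 3) with Euclidean distance 7.2111. For 6 points, brute-force pairwise comparison is shown above. For large n, the divide-and-conquer algorithm (sort by x, recurse on halves, check the dividing strip) achieves O(n log n).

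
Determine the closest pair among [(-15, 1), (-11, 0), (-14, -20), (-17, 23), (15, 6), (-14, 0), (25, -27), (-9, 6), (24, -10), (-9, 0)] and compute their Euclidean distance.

Computing all pairwise distances among 10 points:

d((-15, 1), (-11, 0)) = 4.1231
d((-15, 1), (-14, -20)) = 21.0238
d((-15, 1), (-17, 23)) = 22.0907
d((-15, 1), (15, 6)) = 30.4138
d((-15, 1), (-14, 0)) = 1.4142 <-- minimum
d((-15, 1), (25, -27)) = 48.8262
d((-15, 1), (-9, 6)) = 7.8102
d((-15, 1), (24, -10)) = 40.5216
d((-15, 1), (-9, 0)) = 6.0828
d((-11, 0), (-14, -20)) = 20.2237
d((-11, 0), (-17, 23)) = 23.7697
d((-11, 0), (15, 6)) = 26.6833
d((-11, 0), (-14, 0)) = 3.0
d((-11, 0), (25, -27)) = 45.0
d((-11, 0), (-9, 6)) = 6.3246
d((-11, 0), (24, -10)) = 36.4005
d((-11, 0), (-9, 0)) = 2.0
d((-14, -20), (-17, 23)) = 43.1045
d((-14, -20), (15, 6)) = 38.9487
d((-14, -20), (-14, 0)) = 20.0
d((-14, -20), (25, -27)) = 39.6232
d((-14, -20), (-9, 6)) = 26.4764
d((-14, -20), (24, -10)) = 39.2938
d((-14, -20), (-9, 0)) = 20.6155
d((-17, 23), (15, 6)) = 36.2353
d((-17, 23), (-14, 0)) = 23.1948
d((-17, 23), (25, -27)) = 65.2993
d((-17, 23), (-9, 6)) = 18.7883
d((-17, 23), (24, -10)) = 52.6308
d((-17, 23), (-9, 0)) = 24.3516
d((15, 6), (-14, 0)) = 29.6142
d((15, 6), (25, -27)) = 34.4819
d((15, 6), (-9, 6)) = 24.0
d((15, 6), (24, -10)) = 18.3576
d((15, 6), (-9, 0)) = 24.7386
d((-14, 0), (25, -27)) = 47.4342
d((-14, 0), (-9, 6)) = 7.8102
d((-14, 0), (24, -10)) = 39.2938
d((-14, 0), (-9, 0)) = 5.0
d((25, -27), (-9, 6)) = 47.3814
d((25, -27), (24, -10)) = 17.0294
d((25, -27), (-9, 0)) = 43.4166
d((-9, 6), (24, -10)) = 36.6742
d((-9, 6), (-9, 0)) = 6.0
d((24, -10), (-9, 0)) = 34.4819

Closest pair: (-15, 1) and (-14, 0) with distance 1.4142

The closest pair is (-15, 1) and (-14, 0) with Euclidean distance 1.4142. For 10 points, brute-force pairwise comparison is shown above. For large n, the divide-and-conquer algorithm (sort by x, recurse on halves, check the dividing strip) achieves O(n log n).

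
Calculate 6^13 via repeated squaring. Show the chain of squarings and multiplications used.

Computing 6^13 by squaring (build up from 6^1; each line after the first costs one multiplication):

6^1 = 6
6^2 = (6^1)^2 = 6^2 = 36
6^3 = 6 * 6^2 = 6 * 36 = 216
6^6 = (6^3)^2 = 216^2 = 46656
6^12 = (6^6)^2 = 46656^2 = 2176782336
6^13 = 6 * 6^12 = 6 * 2176782336 = 13060694016

Result: 13060694016
Multiplications needed: 5 (5 lines after 6^1)

6^13 = 13060694016. Using exponentiation by squaring, this requires 5 multiplications. The key idea: if the exponent is even, square the half-power; if odd, multiply by the base once.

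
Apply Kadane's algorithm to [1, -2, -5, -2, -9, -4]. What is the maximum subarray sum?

Using Kadane's algorithm on [1, -2, -5, -2, -9, -4]:

Scanning through the array:
Position 1 (value -2): max_ending_here = -1, max_so_far = 1
Position 2 (value -5): max_ending_here = -5, max_so_far = 1
Position 3 (value -2): max_ending_here = -2, max_so_far = 1
Position 4 (value -9): max_ending_here = -9, max_so_far = 1
Position 5 (value -4): max_ending_here = -4, max_so_far = 1

Maximum subarray: [1]
Maximum sum: 1

The maximum subarray is [1] with sum 1. This subarray runs from index 0 to index 0.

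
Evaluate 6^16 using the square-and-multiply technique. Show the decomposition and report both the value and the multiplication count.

Computing 6^16 by squaring (build up from 6^1; each line after the first costs one multiplication):

6^1 = 6
6^2 = (6^1)^2 = 6^2 = 36
6^4 = (6^2)^2 = 36^2 = 1296
6^8 = (6^4)^2 = 1296^2 = 1679616
6^16 = (6^8)^2 = 1679616^2 = 2821109907456

Result: 2821109907456
Multiplications needed: 4 (4 lines after 6^1)

6^16 = 2821109907456. Using exponentiation by squaring, this requires 4 multiplications. The key idea: if the exponent is even, square the half-power; if odd, multiply by the base once.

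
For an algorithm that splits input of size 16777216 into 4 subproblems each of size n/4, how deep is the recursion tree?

For divide and conquer with division factor 4:

Problem sizes at each level:
Level 0: 16777216
Level 1: 4194304
Level 2: 1048576
Level 3: 262144
Level 4: 65536
Level 5: 16384
Level 6: 4096
Level 7: 1024
Level 8: 256
Level 9: 64
Level 10: 16
Level 11: 4
Level 12: 1

The root is level 0 and the size-1 base case is level 12 (the tree spans levels 0 through 12, i.e. 13 levels counting the root), so the depth is the number of divisions: log_4(16777216) = 12

The recursion tree depth is log_4(16777216) = 12. At each level, the problem size is divided by 4, so it takes 12 divisions to reduce to a base case of size 1. The algorithm makes 4 recursive calls at each level.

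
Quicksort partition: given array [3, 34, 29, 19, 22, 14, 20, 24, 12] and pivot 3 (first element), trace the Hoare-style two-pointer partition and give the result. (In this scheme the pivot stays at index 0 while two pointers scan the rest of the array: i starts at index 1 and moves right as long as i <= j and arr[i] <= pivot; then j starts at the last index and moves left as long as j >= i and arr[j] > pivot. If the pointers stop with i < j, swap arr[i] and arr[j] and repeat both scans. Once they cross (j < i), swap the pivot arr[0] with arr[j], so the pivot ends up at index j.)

Hoare-style two-pointer partition with pivot = 3:

Initial array: [3, 34, 29, 19, 22, 14, 20, 24, 12]

Pointers start at i = 1, j = 8.
i ends at 1, j ends at 0: the pointers have crossed (j < i), so scanning stops.

j = 0, so swapping arr[0] with arr[j] leaves the pivot at position 0: [3, 34, 29, 19, 22, 14, 20, 24, 12]
Pivot position: 0

After partitioning with pivot 3, the array becomes [3, 34, 29, 19, 22, 14, 20, 24, 12]. The pivot is placed at index 0. All elements to the left of the pivot are <= 3, and all elements to the right are > 3.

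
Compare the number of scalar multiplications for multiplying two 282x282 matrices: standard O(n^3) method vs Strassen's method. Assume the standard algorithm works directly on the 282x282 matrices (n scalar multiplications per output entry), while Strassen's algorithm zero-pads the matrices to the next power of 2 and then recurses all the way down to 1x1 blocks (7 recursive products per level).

Matrix multiplication for 282x282 matrices:

Strassen's algorithm requires power-of-2 dimensions. Pad 282x282 to 512x512 (next power of 2).

Standard algorithm: 282^3 = 22425768 multiplications
Strassen's algorithm: 7^(log2(512)) = 7^9 = 40353607 multiplications
Difference: 22425768 - 40353607 = -17927839 (Strassen uses MORE here due to padding overhead — for small or just-over-power-of-2 n, padding can outweigh the per-level savings)

Standard: 22425768 multiplications (282^3). Strassen: 40353607 multiplications (7^9, after padding to 512x512). Strassen reduces 8 recursive multiplications to 7 at each level.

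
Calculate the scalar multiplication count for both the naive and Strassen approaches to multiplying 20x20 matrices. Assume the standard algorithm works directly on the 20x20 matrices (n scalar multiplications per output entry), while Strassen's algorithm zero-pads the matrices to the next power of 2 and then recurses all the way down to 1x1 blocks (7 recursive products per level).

Matrix multiplication for 20x20 matrices:

Strassen's algorithm requires power-of-2 dimensions. Pad 20x20 to 32x32 (next power of 2).

Standard algorithm: 20^3 = 8000 multiplications
Strassen's algorithm: 7^(log2(32)) = 7^5 = 16807 multiplications
Difference: 8000 - 16807 = -8807 (Strassen uses MORE here due to padding overhead — for small or just-over-power-of-2 n, padding can outweigh the per-level savings)

Standard: 8000 multiplications (20^3). Strassen: 16807 multiplications (7^5, after padding to 32x32). Strassen reduces 8 recursive multiplications to 7 at each level.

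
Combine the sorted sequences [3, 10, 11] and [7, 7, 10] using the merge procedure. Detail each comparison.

Merging process:

Compare 3 vs 7: take 3 from left. Merged: [3]
Compare 10 vs 7: take 7 from right. Merged: [3, 7]
Compare 10 vs 7: take 7 from right. Merged: [3, 7, 7]
Compare 10 vs 10: take 10 from left. Merged: [3, 7, 7, 10]
Compare 11 vs 10: take 10 from right. Merged: [3, 7, 7, 10, 10]
Append remaining from left: [11]. Merged: [3, 7, 7, 10, 10, 11]

Final merged array: [3, 7, 7, 10, 10, 11]
Total comparisons: 5

The merged array is [3, 7, 7, 10, 10, 11], requiring 5 comparisons. The merge step runs in O(n) time where n is the total number of elements.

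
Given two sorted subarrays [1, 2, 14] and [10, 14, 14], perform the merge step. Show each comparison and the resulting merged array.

Merging process:

Compare 1 vs 10: take 1 from left. Merged: [1]
Compare 2 vs 10: take 2 from left. Merged: [1, 2]
Compare 14 vs 10: take 10 from right. Merged: [1, 2, 10]
Compare 14 vs 14: take 14 from left. Merged: [1, 2, 10, 14]
Append remaining from right: [14, 14]. Merged: [1, 2, 10, 14, 14, 14]

Final merged array: [1, 2, 10, 14, 14, 14]
Total comparisons: 4

The merged array is [1, 2, 10, 14, 14, 14], requiring 4 comparisons. The merge step runs in O(n) time where n is the total number of elements.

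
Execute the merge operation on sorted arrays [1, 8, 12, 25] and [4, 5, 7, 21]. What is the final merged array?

Merging process:

Compare 1 vs 4: take 1 from left. Merged: [1]
Compare 8 vs 4: take 4 from right. Merged: [1, 4]
Compare 8 vs 5: take 5 from right. Merged: [1, 4, 5]
Compare 8 vs 7: take 7 from right. Merged: [1, 4, 5, 7]
Compare 8 vs 21: take 8 from left. Merged: [1, 4, 5, 7, 8]
Compare 12 vs 21: take 12 from left. Merged: [1, 4, 5, 7, 8, 12]
Compare 25 vs 21: take 21 from right. Merged: [1, 4, 5, 7, 8, 12, 21]
Append remaining from left: [25]. Merged: [1, 4, 5, 7, 8, 12, 21, 25]

Final merged array: [1, 4, 5, 7, 8, 12, 21, 25]
Total comparisons: 7

The merged array is [1, 4, 5, 7, 8, 12, 21, 25], requiring 7 comparisons. The merge step runs in O(n) time where n is the total number of elements.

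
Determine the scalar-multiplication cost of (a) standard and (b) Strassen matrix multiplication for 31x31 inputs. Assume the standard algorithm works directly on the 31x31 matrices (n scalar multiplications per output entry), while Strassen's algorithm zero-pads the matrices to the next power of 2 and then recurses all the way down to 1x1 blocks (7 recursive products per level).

Matrix multiplication for 31x31 matrices:

Strassen's algorithm requires power-of-2 dimensions. Pad 31x31 to 32x32 (next power of 2).

Standard algorithm: 31^3 = 29791 multiplications
Strassen's algorithm: 7^(log2(32)) = 7^5 = 16807 multiplications
Savings: 29791 - 16807 = 12984 multiplications

Standard: 29791 multiplications (31^3). Strassen: 16807 multiplications (7^5, after padding to 32x32). Strassen reduces 8 recursive multiplications to 7 at each level.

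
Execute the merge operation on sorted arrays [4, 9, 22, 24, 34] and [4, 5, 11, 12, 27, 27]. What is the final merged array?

Merging process:

Compare 4 vs 4: take 4 from left. Merged: [4]
Compare 9 vs 4: take 4 from right. Merged: [4, 4]
Compare 9 vs 5: take 5 from right. Merged: [4, 4, 5]
Compare 9 vs 11: take 9 from left. Merged: [4, 4, 5, 9]
Compare 22 vs 11: take 11 from right. Merged: [4, 4, 5, 9, 11]
Compare 22 vs 12: take 12 from right. Merged: [4, 4, 5, 9, 11, 12]
Compare 22 vs 27: take 22 from left. Merged: [4, 4, 5, 9, 11, 12, 22]
Compare 24 vs 27: take 24 from left. Merged: [4, 4, 5, 9, 11, 12, 22, 24]
Compare 34 vs 27: take 27 from right. Merged: [4, 4, 5, 9, 11, 12, 22, 24, 27]
Compare 34 vs 27: take 27 from right. Merged: [4, 4, 5, 9, 11, 12, 22, 24, 27, 27]
Append remaining from left: [34]. Merged: [4, 4, 5, 9, 11, 12, 22, 24, 27, 27, 34]

Final merged array: [4, 4, 5, 9, 11, 12, 22, 24, 27, 27, 34]
Total comparisons: 10

The merged array is [4, 4, 5, 9, 11, 12, 22, 24, 27, 27, 34], requiring 10 comparisons. The merge step runs in O(n) time where n is the total number of elements.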